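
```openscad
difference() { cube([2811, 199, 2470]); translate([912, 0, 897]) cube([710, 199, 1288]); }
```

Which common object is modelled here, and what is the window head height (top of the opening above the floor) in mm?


A wall with a window opening. The window head height is 2185 mm.

A wall with a rectangular opening subtracted — a window. Sill at z = 897, opening 1288 mm tall, so the head is at 897 + 1288 = 2185 mm.


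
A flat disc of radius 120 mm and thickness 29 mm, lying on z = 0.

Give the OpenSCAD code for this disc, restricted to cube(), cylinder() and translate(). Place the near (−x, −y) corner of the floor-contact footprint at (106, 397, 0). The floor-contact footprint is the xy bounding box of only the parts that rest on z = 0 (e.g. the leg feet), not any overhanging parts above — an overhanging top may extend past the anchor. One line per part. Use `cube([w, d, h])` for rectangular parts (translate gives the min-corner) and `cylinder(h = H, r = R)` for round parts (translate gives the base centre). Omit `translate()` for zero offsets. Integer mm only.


translate([226, 517, 0]) cylinder(h = 29, r = 120);


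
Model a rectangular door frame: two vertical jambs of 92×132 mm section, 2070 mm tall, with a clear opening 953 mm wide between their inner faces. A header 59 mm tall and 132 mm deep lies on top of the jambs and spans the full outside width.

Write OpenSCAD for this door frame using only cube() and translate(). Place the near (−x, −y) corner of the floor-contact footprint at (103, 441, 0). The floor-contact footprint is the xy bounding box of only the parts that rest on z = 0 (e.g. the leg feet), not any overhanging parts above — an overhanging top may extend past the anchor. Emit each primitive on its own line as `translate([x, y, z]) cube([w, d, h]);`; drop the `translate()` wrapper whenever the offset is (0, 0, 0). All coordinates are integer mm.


translate([103, 441, 0]) cube([92, 132, 2070]);
translate([1148, 441, 0]) cube([92, 132, 2070]);
translate([103, 441, 2070]) cube([1137, 132, 59]);


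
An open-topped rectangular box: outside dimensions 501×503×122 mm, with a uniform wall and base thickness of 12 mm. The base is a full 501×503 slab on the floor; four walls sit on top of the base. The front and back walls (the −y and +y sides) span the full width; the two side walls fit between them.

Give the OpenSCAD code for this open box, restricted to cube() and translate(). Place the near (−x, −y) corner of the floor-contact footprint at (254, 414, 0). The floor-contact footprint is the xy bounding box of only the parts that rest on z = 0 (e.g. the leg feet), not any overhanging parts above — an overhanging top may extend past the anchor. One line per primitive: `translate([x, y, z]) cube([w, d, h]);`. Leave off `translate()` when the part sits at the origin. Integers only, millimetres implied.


translate([254, 414, 0]) cube([501, 503, 12]);
translate([254, 414, 12]) cube([501, 12, 110]);
translate([254, 905, 12]) cube([501, 12, 110]);
translate([254, 426, 12]) cube([12, 479, 110]);
translate([743, 426, 12]) cube([12, 479, 110]);


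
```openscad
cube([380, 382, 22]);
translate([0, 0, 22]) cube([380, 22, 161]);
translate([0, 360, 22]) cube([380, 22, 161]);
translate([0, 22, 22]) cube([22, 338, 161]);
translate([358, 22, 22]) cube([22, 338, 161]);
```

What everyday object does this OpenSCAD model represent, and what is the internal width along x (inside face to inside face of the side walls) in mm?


An open box. The internal width is 336 mm.

A 380×382 base slab with four walls standing on it — an open box. The base is 380 mm wide and the walls are 22 mm thick, so the internal width is 380 − 2 × 22 = 336 mm.


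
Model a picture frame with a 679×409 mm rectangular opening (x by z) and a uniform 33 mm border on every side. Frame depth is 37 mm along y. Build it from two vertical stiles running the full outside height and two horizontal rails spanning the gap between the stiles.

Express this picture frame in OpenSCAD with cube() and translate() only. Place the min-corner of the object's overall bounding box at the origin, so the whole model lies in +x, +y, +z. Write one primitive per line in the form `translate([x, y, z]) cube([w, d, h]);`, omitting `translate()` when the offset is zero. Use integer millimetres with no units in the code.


cube([33, 37, 475]);
translate([712, 0, 0]) cube([33, 37, 475]);
translate([33, 0, 0]) cube([679, 37, 33]);
translate([33, 0, 442]) cube([679, 37, 33]);


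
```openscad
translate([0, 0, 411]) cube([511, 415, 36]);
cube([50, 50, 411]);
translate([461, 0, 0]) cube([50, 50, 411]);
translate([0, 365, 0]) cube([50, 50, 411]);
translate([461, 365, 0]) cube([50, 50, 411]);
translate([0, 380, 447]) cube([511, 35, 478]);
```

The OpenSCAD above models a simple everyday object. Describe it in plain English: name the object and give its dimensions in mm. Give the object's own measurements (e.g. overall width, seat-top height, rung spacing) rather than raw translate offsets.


A chair. The seat is a 511×415×36 mm slab with its top at z = 447 mm, on four 50×50 mm corner legs (flush with the seat edges, standing on z = 0). A flat backrest 35 mm thick, 478 mm tall, spans the full seat width and rises from the seat top along its +y edge, rear face flush with the rear of the seat.


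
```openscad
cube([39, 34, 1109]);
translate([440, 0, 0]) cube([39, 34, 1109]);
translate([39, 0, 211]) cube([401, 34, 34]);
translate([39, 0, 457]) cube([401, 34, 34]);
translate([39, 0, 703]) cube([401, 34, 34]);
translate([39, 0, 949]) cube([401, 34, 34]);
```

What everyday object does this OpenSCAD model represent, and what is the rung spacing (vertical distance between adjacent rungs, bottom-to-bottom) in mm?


A ladder. The rung spacing is 246 mm.

Two tall 39×34 posts with 4 short bars between them — a ladder. Adjacent rungs sit at z = 211 and z = 457, so the spacing is 457 − 211 = 246 mm.


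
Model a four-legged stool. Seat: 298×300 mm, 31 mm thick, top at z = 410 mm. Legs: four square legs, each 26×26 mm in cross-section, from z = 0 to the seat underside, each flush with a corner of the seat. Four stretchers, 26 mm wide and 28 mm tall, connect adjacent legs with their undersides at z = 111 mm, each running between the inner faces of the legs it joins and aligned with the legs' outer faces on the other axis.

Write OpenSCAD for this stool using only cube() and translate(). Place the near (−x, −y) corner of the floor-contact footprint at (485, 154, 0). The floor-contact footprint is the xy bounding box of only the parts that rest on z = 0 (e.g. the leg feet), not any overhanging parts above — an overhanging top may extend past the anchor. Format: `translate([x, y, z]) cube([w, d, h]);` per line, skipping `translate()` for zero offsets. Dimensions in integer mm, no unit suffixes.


// leg_h = 410 - 31 = 379
// stretcher span = 298 - 2*26 = 246
translate([485, 154, 379]) cube([298, 300, 31]);
translate([485, 154, 0]) cube([26, 26, 379]);
translate([757, 154, 0]) cube([26, 26, 379]);
translate([485, 428, 0]) cube([26, 26, 379]);
translate([757, 428, 0]) cube([26, 26, 379]);
translate([511, 154, 111]) cube([246, 26, 28]);
translate([511, 428, 111]) cube([246, 26, 28]);
translate([485, 180, 111]) cube([26, 248, 28]);
translate([757, 180, 111]) cube([26, 248, 28]);


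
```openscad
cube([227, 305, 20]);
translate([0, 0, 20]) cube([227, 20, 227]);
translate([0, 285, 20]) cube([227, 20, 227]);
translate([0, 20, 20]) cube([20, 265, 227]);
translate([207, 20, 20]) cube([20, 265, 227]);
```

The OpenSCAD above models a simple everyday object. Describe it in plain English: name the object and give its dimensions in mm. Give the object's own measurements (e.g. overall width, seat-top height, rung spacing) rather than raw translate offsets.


An open-topped rectangular box: outside dimensions 227×305×247 mm, with a uniform wall and base thickness of 20 mm. The base is a full 227×305 slab on the floor; four walls sit on top of the base. The front and back walls (the −y and +y sides) span the full width; the two side walls fit between them.


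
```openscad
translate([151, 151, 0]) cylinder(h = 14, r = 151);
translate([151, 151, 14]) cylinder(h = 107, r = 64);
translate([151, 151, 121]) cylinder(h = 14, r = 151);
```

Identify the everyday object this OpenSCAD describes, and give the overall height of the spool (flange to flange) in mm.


A spool. The overall height is 135 mm.

Three coaxial cylinders, large–small–large — a spool. Two 14 mm flanges and a 107 mm core give 14 + 107 + 14 = 135 mm.


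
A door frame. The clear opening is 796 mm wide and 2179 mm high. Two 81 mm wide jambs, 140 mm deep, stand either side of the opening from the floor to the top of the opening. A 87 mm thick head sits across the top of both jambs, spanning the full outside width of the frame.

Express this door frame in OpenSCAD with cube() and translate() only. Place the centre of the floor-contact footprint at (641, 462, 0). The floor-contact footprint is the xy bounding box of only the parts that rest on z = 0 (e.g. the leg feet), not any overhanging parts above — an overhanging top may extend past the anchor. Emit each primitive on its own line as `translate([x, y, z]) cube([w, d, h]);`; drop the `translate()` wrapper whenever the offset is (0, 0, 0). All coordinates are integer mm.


translate([162, 392, 0]) cube([81, 140, 2179]);
translate([1039, 392, 0]) cube([81, 140, 2179]);
translate([162, 392, 2179]) cube([958, 140, 87]);


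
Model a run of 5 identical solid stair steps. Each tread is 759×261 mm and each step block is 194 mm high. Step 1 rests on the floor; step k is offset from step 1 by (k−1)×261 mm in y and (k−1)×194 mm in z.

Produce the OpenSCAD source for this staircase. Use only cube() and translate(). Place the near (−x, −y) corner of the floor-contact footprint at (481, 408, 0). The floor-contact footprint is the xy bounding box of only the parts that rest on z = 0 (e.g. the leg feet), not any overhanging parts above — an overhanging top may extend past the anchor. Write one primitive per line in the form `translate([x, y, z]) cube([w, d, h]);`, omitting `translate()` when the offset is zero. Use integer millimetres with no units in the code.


translate([481, 408, 0]) cube([759, 261, 194]);
translate([481, 669, 194]) cube([759, 261, 194]);
translate([481, 930, 388]) cube([759, 261, 194]);
translate([481, 1191, 582]) cube([759, 261, 194]);
translate([481, 1452, 776]) cube([759, 261, 194]);


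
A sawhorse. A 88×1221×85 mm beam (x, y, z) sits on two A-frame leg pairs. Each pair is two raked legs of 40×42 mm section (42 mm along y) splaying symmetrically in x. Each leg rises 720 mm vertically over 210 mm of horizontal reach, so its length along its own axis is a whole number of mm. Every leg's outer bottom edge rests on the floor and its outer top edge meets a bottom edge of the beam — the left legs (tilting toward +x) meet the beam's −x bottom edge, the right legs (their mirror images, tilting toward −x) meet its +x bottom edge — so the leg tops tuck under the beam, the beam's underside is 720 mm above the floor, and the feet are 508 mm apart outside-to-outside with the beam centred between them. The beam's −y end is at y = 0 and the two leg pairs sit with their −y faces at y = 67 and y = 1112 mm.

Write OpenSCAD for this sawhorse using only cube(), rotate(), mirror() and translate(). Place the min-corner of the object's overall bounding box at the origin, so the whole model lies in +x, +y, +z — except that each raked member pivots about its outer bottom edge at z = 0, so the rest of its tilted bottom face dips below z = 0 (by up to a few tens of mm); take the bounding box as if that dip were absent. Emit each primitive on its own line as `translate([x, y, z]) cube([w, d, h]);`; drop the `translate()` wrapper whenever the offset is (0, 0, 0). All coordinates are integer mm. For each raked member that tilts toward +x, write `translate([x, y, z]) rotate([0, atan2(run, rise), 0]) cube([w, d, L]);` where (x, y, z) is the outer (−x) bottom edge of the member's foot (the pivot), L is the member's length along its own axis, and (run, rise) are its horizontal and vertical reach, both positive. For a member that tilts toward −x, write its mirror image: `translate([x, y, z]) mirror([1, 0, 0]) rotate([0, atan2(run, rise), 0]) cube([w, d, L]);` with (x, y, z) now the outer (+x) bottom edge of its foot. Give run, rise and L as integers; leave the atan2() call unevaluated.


// leg length = √(210² + 720²) = 750
// right-leg outer foot x = 2·210 + 88 = 508
// beam min-corner = (210, 0, 720)
translate([210, 0, 720]) cube([88, 1221, 85]);
translate([0, 67, 0]) rotate([0, atan2(210, 720), 0]) cube([40, 42, 750]);
translate([508, 67, 0]) mirror([1, 0, 0]) rotate([0, atan2(210, 720), 0]) cube([40, 42, 750]);
translate([0, 1112, 0]) rotate([0, atan2(210, 720), 0]) cube([40, 42, 750]);
translate([508, 1112, 0]) mirror([1, 0, 0]) rotate([0, atan2(210, 720), 0]) cube([40, 42, 750]);


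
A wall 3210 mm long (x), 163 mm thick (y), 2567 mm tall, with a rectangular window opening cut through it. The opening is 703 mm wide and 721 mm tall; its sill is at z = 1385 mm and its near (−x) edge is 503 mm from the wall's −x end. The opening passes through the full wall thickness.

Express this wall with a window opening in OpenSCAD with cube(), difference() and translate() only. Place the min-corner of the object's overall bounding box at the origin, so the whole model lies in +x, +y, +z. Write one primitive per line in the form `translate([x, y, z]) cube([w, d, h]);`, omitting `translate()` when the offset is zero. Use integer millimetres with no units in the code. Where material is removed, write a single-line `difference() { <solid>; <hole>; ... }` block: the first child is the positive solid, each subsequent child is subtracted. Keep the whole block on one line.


difference() { cube([3210, 163, 2567]); translate([503, 0, 1385]) cube([703, 163, 721]); }


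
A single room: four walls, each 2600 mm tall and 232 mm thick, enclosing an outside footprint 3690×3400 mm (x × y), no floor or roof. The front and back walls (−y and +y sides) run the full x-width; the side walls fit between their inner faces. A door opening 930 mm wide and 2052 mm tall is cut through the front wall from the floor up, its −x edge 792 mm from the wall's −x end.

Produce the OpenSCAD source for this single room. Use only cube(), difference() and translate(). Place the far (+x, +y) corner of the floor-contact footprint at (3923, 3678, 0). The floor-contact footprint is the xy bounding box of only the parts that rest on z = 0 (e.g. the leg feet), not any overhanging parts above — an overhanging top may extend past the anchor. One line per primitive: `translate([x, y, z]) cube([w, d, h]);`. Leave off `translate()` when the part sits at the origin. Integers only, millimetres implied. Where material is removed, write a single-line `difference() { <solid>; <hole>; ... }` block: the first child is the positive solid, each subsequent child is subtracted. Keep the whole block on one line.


difference() { translate([233, 278, 0]) cube([3690, 232, 2600]); translate([1025, 278, 0]) cube([930, 232, 2052]); }
translate([233, 3446, 0]) cube([3690, 232, 2600]);
translate([233, 510, 0]) cube([232, 2936, 2600]);
translate([3691, 510, 0]) cube([232, 2936, 2600]);


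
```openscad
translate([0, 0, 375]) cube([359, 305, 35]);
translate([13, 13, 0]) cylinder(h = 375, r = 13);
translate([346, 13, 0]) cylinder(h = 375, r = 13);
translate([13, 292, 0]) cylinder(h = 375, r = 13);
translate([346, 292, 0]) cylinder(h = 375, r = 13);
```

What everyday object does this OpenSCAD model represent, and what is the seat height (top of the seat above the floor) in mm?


A stool. The seat height is 410 mm.

A 359×305×35 slab at z = 375 on four corner cylinders — a stool. The seat top is 375 + 35 = 410 mm.


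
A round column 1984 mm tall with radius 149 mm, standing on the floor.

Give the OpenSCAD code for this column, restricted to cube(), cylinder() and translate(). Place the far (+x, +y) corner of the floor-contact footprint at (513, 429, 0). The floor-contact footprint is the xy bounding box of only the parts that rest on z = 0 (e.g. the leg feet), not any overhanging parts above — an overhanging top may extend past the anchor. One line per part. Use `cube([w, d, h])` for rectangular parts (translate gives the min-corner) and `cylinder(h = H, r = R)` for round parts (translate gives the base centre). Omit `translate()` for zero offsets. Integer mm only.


translate([364, 280, 0]) cylinder(h = 1984, r = 149);


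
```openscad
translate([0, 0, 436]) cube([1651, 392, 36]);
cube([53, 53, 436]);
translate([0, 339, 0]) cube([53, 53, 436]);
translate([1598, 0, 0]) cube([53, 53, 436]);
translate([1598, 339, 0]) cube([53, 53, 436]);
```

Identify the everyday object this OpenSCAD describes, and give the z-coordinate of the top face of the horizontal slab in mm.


A bench. The seat-top height is 472 mm.

A long slab on four corner posts — a bench. The slab sits at z = 436 with thickness 36, so the top is 436 + 36 = 472 mm.


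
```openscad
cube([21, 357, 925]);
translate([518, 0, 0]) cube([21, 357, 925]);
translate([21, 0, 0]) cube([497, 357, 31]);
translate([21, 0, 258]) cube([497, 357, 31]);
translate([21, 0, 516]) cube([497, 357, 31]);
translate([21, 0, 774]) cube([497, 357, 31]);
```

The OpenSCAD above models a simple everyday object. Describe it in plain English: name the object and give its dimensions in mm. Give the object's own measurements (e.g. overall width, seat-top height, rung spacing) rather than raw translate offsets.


An open bookshelf. Two side panels, each 21 mm thick, 357 mm deep and 925 mm tall, stand 539 mm apart (outside-to-outside). Between them sit 4 shelves, each 31 mm thick and 357 mm deep, spanning the full gap between the sides. The bottom shelf rests on the floor (its underside at z = 0) and the clear gap between one shelf's top and the next shelf's underside is 227 mm.


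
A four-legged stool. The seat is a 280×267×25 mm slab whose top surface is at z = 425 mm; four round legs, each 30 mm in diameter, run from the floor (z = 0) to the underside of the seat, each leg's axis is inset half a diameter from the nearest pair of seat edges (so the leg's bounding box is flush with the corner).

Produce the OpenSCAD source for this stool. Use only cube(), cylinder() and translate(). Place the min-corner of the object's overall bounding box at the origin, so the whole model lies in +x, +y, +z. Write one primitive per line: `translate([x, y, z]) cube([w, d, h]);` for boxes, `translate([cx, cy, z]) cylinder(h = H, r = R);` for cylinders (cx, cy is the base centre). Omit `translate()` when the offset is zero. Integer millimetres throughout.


translate([0, 0, 400]) cube([280, 267, 25]);
translate([15, 15, 0]) cylinder(h = 400, r = 15);
translate([265, 15, 0]) cylinder(h = 400, r = 15);
translate([15, 252, 0]) cylinder(h = 400, r = 15);
translate([265, 252, 0]) cylinder(h = 400, r = 15);


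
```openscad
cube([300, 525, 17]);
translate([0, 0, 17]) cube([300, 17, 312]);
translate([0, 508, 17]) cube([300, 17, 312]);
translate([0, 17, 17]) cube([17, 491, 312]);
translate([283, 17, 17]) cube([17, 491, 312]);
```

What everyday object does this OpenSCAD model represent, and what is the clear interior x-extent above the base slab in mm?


An open box. The internal width is 266 mm.

A 300×525 base slab with four walls standing on it — an open box. The base is 300 mm wide and the walls are 17 mm thick, so the internal width is 300 − 2 × 17 = 266 mm.


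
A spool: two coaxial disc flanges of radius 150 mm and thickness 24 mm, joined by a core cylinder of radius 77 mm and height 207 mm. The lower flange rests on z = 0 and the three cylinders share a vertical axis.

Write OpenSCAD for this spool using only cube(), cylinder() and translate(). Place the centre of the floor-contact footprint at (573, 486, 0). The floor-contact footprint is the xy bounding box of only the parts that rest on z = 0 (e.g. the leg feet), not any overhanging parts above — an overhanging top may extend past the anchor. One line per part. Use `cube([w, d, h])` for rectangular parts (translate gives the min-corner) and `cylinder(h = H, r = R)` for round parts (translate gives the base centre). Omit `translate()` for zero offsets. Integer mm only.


translate([573, 486, 0]) cylinder(h = 24, r = 150);
translate([573, 486, 24]) cylinder(h = 207, r = 77);
translate([573, 486, 231]) cylinder(h = 24, r = 150);


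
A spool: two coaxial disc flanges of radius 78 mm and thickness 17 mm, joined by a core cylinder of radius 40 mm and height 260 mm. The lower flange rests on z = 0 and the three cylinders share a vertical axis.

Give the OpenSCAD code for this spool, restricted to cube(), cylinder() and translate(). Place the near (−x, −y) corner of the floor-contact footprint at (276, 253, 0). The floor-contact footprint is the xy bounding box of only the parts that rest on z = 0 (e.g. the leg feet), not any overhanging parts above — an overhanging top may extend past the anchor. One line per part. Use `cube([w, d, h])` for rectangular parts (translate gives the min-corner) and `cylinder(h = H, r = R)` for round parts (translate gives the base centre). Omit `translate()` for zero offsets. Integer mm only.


translate([354, 331, 0]) cylinder(h = 17, r = 78);
translate([354, 331, 17]) cylinder(h = 260, r = 40);
translate([354, 331, 277]) cylinder(h = 17, r = 78);


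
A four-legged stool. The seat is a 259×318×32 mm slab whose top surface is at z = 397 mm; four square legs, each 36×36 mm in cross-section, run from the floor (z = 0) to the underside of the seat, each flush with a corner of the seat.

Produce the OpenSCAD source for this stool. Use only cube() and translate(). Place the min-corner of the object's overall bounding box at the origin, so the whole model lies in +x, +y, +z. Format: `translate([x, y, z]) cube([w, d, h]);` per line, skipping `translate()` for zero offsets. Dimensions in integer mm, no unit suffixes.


translate([0, 0, 365]) cube([259, 318, 32]);
cube([36, 36, 365]);
translate([223, 0, 0]) cube([36, 36, 365]);
translate([0, 282, 0]) cube([36, 36, 365]);
translate([223, 282, 0]) cube([36, 36, 365]);


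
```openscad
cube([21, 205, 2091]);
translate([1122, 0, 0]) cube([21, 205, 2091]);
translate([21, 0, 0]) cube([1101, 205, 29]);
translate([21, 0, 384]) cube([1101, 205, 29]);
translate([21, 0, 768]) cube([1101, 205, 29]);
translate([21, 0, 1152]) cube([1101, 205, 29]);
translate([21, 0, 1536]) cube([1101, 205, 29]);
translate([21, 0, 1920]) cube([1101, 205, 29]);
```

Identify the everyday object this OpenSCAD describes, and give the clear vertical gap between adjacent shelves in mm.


A bookshelf. The clear shelf gap is 355 mm.

Two tall side panels with 6 horizontal boards between them — a bookshelf. The first two shelf undersides are at z = 0 and z = 384; with shelf thickness 29, the clear gap is 384 − 0 − 29 = 355 mm.


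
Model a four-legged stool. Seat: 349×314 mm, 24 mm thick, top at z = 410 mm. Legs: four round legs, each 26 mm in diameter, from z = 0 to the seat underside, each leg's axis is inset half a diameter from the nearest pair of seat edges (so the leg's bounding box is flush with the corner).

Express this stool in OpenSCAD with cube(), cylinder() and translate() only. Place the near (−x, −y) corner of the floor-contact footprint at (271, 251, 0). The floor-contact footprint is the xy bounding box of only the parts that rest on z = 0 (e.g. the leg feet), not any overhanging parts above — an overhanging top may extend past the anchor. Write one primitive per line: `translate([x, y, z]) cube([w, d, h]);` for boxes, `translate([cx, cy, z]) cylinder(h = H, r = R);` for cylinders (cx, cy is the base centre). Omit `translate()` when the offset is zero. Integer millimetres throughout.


// leg_h = 410 - 24 = 386
translate([271, 251, 386]) cube([349, 314, 24]);
translate([284, 264, 0]) cylinder(h = 386, r = 13);
translate([607, 264, 0]) cylinder(h = 386, r = 13);
translate([284, 552, 0]) cylinder(h = 386, r = 13);
translate([607, 552, 0]) cylinder(h = 386, r = 13);


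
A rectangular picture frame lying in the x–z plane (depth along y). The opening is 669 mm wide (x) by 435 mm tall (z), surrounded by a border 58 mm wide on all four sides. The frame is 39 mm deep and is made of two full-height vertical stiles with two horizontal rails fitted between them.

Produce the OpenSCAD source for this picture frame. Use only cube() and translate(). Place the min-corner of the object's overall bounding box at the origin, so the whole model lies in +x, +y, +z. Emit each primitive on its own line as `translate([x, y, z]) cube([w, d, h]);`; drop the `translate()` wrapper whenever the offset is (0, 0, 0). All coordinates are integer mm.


cube([58, 39, 551]);
translate([727, 0, 0]) cube([58, 39, 551]);
translate([58, 0, 0]) cube([669, 39, 58]);
translate([58, 0, 493]) cube([669, 39, 58]);


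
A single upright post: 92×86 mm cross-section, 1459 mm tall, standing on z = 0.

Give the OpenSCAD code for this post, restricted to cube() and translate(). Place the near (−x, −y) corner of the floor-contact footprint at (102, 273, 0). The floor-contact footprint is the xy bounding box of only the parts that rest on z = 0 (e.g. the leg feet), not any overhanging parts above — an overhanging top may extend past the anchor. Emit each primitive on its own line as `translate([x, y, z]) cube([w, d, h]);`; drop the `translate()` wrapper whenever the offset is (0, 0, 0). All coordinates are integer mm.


translate([102, 273, 0]) cube([92, 86, 1459]);


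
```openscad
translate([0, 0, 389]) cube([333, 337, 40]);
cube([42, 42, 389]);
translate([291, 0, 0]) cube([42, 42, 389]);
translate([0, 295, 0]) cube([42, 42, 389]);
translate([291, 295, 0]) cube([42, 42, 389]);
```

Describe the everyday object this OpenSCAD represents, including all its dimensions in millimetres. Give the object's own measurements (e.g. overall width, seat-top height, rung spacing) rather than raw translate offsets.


A four-legged stool. The seat is a 333×337×40 mm slab whose top surface is at z = 429 mm; four square legs, each 42×42 mm in cross-section, run from the floor (z = 0) to the underside of the seat, each flush with a corner of the seat.


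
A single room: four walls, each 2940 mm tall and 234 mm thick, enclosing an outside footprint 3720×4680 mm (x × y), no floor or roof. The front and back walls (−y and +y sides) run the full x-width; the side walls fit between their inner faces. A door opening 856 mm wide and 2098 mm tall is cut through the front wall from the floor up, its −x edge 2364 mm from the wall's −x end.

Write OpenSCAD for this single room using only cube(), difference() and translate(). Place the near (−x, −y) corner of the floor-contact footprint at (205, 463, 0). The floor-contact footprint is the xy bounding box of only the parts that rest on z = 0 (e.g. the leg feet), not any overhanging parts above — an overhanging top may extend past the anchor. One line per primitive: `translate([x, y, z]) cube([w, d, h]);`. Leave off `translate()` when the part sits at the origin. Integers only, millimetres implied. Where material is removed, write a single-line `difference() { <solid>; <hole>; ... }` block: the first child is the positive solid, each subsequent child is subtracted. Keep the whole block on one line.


difference() { translate([205, 463, 0]) cube([3720, 234, 2940]); translate([2569, 463, 0]) cube([856, 234, 2098]); }
translate([205, 4909, 0]) cube([3720, 234, 2940]);
translate([205, 697, 0]) cube([234, 4212, 2940]);
translate([3691, 697, 0]) cube([234, 4212, 2940]);


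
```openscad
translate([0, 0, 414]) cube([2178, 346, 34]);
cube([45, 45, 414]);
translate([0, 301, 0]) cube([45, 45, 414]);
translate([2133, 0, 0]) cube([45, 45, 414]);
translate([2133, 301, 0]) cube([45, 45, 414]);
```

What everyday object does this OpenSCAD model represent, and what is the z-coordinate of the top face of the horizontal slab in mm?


A bench. The seat-top height is 448 mm.

A long slab on four corner posts — a bench. The slab sits at z = 414 with thickness 34, so the top is 414 + 34 = 448 mm.


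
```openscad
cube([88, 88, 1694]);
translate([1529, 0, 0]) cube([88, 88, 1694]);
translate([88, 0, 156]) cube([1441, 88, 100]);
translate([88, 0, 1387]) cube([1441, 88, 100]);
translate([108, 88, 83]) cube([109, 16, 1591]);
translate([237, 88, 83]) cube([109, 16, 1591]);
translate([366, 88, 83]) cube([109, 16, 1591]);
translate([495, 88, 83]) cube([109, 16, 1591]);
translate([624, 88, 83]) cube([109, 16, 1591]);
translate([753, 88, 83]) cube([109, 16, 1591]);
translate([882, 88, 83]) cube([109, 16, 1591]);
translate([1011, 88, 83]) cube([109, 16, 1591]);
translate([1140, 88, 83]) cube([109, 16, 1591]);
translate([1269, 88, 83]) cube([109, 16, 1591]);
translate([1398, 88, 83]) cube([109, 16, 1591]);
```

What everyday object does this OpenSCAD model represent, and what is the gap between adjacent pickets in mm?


A fence section. The picket gap is 20 mm.

Two posts, two rails, 11 pickets — a fence section. Span 1441 mm holds 11 pickets of 109 mm with 12 equal gaps: ⌊(1441 − 11·109) / 12⌋ = 20 mm.


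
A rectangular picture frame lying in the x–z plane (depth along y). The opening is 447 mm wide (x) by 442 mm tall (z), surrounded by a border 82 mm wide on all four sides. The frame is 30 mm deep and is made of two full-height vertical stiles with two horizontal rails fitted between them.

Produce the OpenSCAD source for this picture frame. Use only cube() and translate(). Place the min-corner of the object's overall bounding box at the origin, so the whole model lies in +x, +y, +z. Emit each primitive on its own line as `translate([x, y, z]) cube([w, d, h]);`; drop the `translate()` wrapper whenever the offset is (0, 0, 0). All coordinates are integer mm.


cube([82, 30, 606]);
translate([529, 0, 0]) cube([82, 30, 606]);
translate([82, 0, 0]) cube([447, 30, 82]);
translate([82, 0, 524]) cube([447, 30, 82]);


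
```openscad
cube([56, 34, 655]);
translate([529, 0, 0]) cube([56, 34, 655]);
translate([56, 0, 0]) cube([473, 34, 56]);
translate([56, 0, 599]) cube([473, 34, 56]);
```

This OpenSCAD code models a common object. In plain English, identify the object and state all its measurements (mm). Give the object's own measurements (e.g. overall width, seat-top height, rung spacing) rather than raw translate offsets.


A rectangular picture frame lying in the x–z plane (depth along y). The opening is 473 mm wide (x) by 543 mm tall (z), surrounded by a border 56 mm wide on all four sides. The frame is 34 mm deep and is made of two full-height vertical stiles with two horizontal rails fitted between them.


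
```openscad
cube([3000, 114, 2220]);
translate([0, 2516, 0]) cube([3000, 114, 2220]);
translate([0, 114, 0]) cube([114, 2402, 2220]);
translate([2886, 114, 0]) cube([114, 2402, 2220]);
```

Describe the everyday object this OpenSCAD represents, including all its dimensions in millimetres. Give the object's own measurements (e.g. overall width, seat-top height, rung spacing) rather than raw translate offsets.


The wall frame of a small rectangular building: four walls, each 2220 mm tall and 114 mm thick, enclosing a footprint 3000 mm (x) by 2630 mm (y) outside-to-outside, with no floor or roof. The front and back walls (the −y and +y sides) span the full width; the two side walls fit between them.


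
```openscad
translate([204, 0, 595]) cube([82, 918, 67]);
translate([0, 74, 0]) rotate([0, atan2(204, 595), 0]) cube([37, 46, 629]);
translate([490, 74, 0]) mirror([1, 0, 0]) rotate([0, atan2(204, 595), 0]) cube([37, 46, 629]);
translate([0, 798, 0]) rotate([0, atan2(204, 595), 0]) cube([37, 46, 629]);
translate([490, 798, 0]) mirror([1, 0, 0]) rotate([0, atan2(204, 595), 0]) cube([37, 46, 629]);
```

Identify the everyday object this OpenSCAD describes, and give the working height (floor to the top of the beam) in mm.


A sawhorse. The overall height is 662 mm.

A beam across two mirrored pairs of raked legs — a sawhorse. The beam's underside is at z = 595 (matching the legs' vertical rise in atan2(204, 595)) and the beam is 67 mm tall, so its top is at 595 + 67 = 662 mm. The raked legs top out at the beam's underside, so that is the highest point.


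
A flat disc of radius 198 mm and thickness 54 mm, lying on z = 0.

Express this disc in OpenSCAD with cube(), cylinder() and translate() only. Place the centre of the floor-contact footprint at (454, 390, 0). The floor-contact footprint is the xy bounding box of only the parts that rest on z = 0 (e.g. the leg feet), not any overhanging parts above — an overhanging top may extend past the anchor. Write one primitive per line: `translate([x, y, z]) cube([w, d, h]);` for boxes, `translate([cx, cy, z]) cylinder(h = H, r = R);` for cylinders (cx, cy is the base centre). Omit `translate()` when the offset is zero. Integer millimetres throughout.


translate([454, 390, 0]) cylinder(h = 54, r = 198);


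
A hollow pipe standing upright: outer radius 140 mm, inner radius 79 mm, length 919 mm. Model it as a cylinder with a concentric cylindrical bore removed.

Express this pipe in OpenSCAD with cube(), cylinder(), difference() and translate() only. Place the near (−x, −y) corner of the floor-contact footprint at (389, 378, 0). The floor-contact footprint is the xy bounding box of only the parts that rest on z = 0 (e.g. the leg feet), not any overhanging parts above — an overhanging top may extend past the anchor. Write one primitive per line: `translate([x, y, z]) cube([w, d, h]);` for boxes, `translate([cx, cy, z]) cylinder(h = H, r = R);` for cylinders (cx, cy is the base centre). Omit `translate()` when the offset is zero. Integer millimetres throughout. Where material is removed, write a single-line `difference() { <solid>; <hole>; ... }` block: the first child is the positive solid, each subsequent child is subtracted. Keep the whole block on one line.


difference() { translate([529, 518, 0]) cylinder(h = 919, r = 140); translate([529, 518, 0]) cylinder(h = 919, r = 79); }


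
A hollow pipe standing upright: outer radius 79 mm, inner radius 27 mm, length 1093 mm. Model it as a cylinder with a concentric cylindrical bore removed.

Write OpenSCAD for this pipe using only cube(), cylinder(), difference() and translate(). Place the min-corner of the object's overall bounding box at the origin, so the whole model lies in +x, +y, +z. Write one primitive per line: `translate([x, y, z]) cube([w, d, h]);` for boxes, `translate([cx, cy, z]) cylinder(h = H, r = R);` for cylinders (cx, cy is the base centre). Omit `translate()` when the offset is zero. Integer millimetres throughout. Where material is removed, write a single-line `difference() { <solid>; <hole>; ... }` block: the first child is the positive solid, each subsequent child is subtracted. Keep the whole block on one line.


difference() { translate([79, 79, 0]) cylinder(h = 1093, r = 79); translate([79, 79, 0]) cylinder(h = 1093, r = 27); }


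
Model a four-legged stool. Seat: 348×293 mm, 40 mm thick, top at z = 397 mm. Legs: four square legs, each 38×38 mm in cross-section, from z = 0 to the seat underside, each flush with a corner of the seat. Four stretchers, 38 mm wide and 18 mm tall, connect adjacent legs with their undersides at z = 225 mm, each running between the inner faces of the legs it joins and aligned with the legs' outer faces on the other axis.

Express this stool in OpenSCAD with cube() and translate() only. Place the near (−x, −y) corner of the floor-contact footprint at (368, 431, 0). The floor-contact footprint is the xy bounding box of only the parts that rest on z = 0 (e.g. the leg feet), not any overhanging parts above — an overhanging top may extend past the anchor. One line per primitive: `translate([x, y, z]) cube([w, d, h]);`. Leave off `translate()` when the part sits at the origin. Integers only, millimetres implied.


translate([368, 431, 357]) cube([348, 293, 40]);
translate([368, 431, 0]) cube([38, 38, 357]);
translate([678, 431, 0]) cube([38, 38, 357]);
translate([368, 686, 0]) cube([38, 38, 357]);
translate([678, 686, 0]) cube([38, 38, 357]);
translate([406, 431, 225]) cube([272, 38, 18]);
translate([406, 686, 225]) cube([272, 38, 18]);
translate([368, 469, 225]) cube([38, 217, 18]);
translate([678, 469, 225]) cube([38, 217, 18]);


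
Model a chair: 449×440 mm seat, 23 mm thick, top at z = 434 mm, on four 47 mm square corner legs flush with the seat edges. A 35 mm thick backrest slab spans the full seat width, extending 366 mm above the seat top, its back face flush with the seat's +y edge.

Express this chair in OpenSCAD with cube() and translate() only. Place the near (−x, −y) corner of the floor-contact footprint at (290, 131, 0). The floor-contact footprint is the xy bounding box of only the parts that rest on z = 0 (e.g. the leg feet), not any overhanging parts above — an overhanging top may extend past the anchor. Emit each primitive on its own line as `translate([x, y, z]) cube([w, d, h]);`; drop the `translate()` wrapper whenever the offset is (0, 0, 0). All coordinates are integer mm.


translate([290, 131, 411]) cube([449, 440, 23]);
translate([290, 131, 0]) cube([47, 47, 411]);
translate([692, 131, 0]) cube([47, 47, 411]);
translate([290, 524, 0]) cube([47, 47, 411]);
translate([692, 524, 0]) cube([47, 47, 411]);
translate([290, 536, 434]) cube([449, 35, 366]);


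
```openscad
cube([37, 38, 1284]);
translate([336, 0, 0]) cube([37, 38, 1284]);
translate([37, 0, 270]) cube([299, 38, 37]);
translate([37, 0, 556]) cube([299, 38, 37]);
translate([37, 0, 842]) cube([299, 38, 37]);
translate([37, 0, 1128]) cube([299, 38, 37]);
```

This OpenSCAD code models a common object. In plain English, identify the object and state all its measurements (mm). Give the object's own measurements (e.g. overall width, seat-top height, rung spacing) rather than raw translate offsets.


A straight ladder. Two 37×38 mm vertical rails, 1284 mm tall, stand 373 mm apart (outside-to-outside) with their front faces coplanar on the −y side. 4 rungs, each 38 mm deep and 37 mm tall, span between the inner faces of the rails, front faces flush with the rails. The lowest rung's underside is at z = 270 mm and rungs are spaced 286 mm apart (underside to underside).


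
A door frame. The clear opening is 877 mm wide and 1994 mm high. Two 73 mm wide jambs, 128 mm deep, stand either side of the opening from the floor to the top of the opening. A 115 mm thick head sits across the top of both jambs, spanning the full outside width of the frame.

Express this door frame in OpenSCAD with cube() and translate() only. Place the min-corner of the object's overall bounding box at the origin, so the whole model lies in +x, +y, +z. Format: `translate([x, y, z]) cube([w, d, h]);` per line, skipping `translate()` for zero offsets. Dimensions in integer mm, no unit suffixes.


cube([73, 128, 1994]);
translate([950, 0, 0]) cube([73, 128, 1994]);
translate([0, 0, 1994]) cube([1023, 128, 115]);


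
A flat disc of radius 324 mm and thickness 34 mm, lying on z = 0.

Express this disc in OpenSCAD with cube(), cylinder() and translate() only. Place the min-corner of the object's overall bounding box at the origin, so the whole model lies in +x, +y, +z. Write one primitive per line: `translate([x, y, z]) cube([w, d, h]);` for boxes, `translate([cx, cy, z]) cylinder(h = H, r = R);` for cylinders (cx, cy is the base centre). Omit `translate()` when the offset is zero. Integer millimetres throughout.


translate([324, 324, 0]) cylinder(h = 34, r = 324);


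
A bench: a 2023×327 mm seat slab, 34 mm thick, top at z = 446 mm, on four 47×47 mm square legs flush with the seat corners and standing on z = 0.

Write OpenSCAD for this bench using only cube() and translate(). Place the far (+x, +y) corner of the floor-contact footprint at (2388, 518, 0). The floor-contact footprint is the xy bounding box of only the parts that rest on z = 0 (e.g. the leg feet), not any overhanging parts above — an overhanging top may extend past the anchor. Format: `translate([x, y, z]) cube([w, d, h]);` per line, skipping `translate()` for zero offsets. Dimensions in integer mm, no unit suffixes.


translate([365, 191, 412]) cube([2023, 327, 34]);
translate([365, 191, 0]) cube([47, 47, 412]);
translate([365, 471, 0]) cube([47, 47, 412]);
translate([2341, 191, 0]) cube([47, 47, 412]);
translate([2341, 471, 0]) cube([47, 47, 412]);
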